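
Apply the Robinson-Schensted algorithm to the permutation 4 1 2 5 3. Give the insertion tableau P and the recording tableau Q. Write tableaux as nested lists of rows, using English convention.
P = [[1, 2, 3], [4, 5]], Q = [[1, 3, 4], [2, 5]]

Insert each entry of the permutation into P by Schensted row insertion, recording in Q the position of each new cell.

Insert 4: appended to row 1. P = [[4]].
Insert 1: 1 bumps 4 from row 1; 4 starts row 2. P = [[1], [4]].
Insert 2: appended to row 1. P = [[1, 2], [4]].
Insert 5: appended to row 1. P = [[1, 2, 5], [4]].
Insert 3: 3 bumps 5 from row 1; 5 appends to row 2. P = [[1, 2, 3], [4, 5]].

So P = [[1, 2, 3], [4, 5]], Q = [[1, 3, 4], [2, 5]].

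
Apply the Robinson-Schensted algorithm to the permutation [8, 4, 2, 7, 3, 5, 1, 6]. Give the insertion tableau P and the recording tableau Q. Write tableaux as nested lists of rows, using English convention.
Insert each entry of the permutation into P by Schensted row insertion, recording in Q the position of each new cell.

Insert 8: appended to row 1. P = [[8]].
Insert 4: 4 bumps 8 from row 1; 8 starts row 2. P = [[4], [8]].
Insert 2: 2 bumps 4 from row 1; 4 bumps 8 from row 2; 8 starts row 3. P = [[2], [4], [8]].
Insert 7: appended to row 1. P = [[2, 7], [4], [8]].
Insert 3: 3 bumps 7 from row 1; 7 appends to row 2. P = [[2, 3], [4, 7], [8]].
Insert 5: appended to row 1. P = [[2, 3, 5], [4, 7], [8]].
Insert 1: 1 bumps 2 from row 1; 2 bumps 4 from row 2; 4 bumps 8 from row 3; 8 starts row 4. P = [[1, 3, 5], [2, 7], [4], [8]].
Insert 6: appended to row 1. P = [[1, 3, 5, 6], [2, 7], [4], [8]].

So P = [[1, 3, 5, 6], [2, 7], [4], [8]], Q = [[1, 4, 6, 8], [2, 5], [3], [7]].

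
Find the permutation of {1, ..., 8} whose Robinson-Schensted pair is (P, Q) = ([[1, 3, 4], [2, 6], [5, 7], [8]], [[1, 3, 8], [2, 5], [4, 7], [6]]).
8 5 7 2 6 1 3 4

Reverse the RSK construction: for i from n down to 1, find the cell of Q containing i, remove the entry at that cell from P, and reverse-bump it up through P; the value ejected from row 1 is w(i).

Step i=8: Q has 8 at row 1, column 3; remove that cell from P, ejecting 4. So w(8) = 4. P is now [[1, 3], [2, 6], [5, 7], [8]].
Step i=7: Q has 7 at row 3, column 2; remove 7 from row 3 of P and reverse-bump: 7 enters row 2 and ejects 6; 6 enters row 1 and ejects 3. So w(7) = 3. P is now [[1, 6], [2, 7], [5], [8]].
Step i=6: Q has 6 at row 4, column 1; remove 8 from row 4 of P and reverse-bump: 8 enters row 3 and ejects 5; 5 enters row 2 and ejects 2; 2 enters row 1 and ejects 1. So w(6) = 1. P is now [[2, 6], [5, 7], [8]].
Step i=5: Q has 5 at row 2, column 2; remove 7 from row 2 of P and reverse-bump: 7 enters row 1 and ejects 6. So w(5) = 6. P is now [[2, 7], [5], [8]].
Step i=4: Q has 4 at row 3, column 1; remove 8 from row 3 of P and reverse-bump: 8 enters row 2 and ejects 5; 5 enters row 1 and ejects 2. So w(4) = 2. P is now [[5, 7], [8]].
Step i=3: Q has 3 at row 1, column 2; remove that cell from P, ejecting 7. So w(3) = 7. P is now [[5], [8]].
Step i=2: Q has 2 at row 2, column 1; remove 8 from row 2 of P and reverse-bump: 8 enters row 1 and ejects 5. So w(2) = 5. P is now [[8]].
Step i=1: Q has 1 at row 1, column 1; remove that cell from P, ejecting 8. So w(1) = 8. P is now [].

So w = 8 5 7 2 6 1 3 4.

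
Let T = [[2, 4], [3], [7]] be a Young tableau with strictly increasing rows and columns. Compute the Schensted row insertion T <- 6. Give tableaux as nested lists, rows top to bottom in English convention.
[[2, 4, 6], [3], [7]]

6 is larger than every entry of row 1, so it is appended to row 1. The new tableau is [[2, 4, 6], [3], [7]].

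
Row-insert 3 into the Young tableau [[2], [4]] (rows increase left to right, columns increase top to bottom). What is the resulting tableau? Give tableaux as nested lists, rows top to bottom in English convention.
3 is larger than every entry of row 1, so it is appended to row 1. The new tableau is [[2, 3], [4]].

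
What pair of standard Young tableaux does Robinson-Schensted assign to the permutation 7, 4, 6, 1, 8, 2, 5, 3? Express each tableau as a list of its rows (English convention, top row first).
P = [[1, 2, 3], [4, 5, 8], [6], [7]], Q = [[1, 3, 5], [2, 6, 7], [4], [8]]

Insert each entry of the permutation into P by Schensted row insertion, recording in Q the position of each new cell.

Insert 7: appended to row 1. P = [[7]].
Insert 4: 4 bumps 7 from row 1; 7 starts row 2. P = [[4], [7]].
Insert 6: appended to row 1. P = [[4, 6], [7]].
Insert 1: 1 bumps 4 from row 1; 4 bumps 7 from row 2; 7 starts row 3. P = [[1, 6], [4], [7]].
Insert 8: appended to row 1. P = [[1, 6, 8], [4], [7]].
Insert 2: 2 bumps 6 from row 1; 6 appends to row 2. P = [[1, 2, 8], [4, 6], [7]].
Insert 5: 5 bumps 8 from row 1; 8 appends to row 2. P = [[1, 2, 5], [4, 6, 8], [7]].
Insert 3: 3 bumps 5 from row 1; 5 bumps 6 from row 2; 6 bumps 7 from row 3; 7 starts row 4. P = [[1, 2, 3], [4, 5, 8], [6], [7]].

So P = [[1, 2, 3], [4, 5, 8], [6], [7]], Q = [[1, 3, 5], [2, 6, 7], [4], [8]].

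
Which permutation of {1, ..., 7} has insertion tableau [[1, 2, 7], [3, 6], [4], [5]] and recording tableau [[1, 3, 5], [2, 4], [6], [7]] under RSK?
5 1 6 4 7 3 2

Reverse RSK: for i = n, n-1, ..., 1, locate i in Q, remove the corresponding corner cell from P, and reverse-bump its entry up through P; the value ejected from row 1 is w(i).

So w = 5 1 6 4 7 3 2.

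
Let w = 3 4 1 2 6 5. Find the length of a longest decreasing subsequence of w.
2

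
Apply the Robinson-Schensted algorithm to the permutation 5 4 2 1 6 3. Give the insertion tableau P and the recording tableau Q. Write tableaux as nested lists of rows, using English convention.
P = [[1, 3], [2, 6], [4], [5]], Q = [[1, 5], [2, 6], [3], [4]]

Insert each entry of the permutation into P by Schensted row insertion, recording in Q the position of each new cell.

Insert 5: appended to row 1. P = [[5]].
Insert 4: 4 bumps 5 from row 1; 5 starts row 2. P = [[4], [5]].
Insert 2: 2 bumps 4 from row 1; 4 bumps 5 from row 2; 5 starts row 3. P = [[2], [4], [5]].
Insert 1: 1 bumps 2 from row 1; 2 bumps 4 from row 2; 4 bumps 5 from row 3; 5 starts row 4. P = [[1], [2], [4], [5]].
Insert 6: appended to row 1. P = [[1, 6], [2], [4], [5]].
Insert 3: 3 bumps 6 from row 1; 6 appends to row 2. P = [[1, 3], [2, 6], [4], [5]].

So P = [[1, 3], [2, 6], [4], [5]], Q = [[1, 5], [2, 6], [3], [4]].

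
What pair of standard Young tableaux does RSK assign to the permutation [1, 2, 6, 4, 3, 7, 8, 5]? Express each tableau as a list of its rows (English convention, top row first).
Insert each entry of the permutation into P by Schensted row insertion, recording in Q the position of each new cell.

Insert 1: appended to row 1. P = [[1]].
Insert 2: appended to row 1. P = [[1, 2]].
Insert 6: appended to row 1. P = [[1, 2, 6]].
Insert 4: 4 bumps 6 from row 1; 6 starts row 2. P = [[1, 2, 4], [6]].
Insert 3: 3 bumps 4 from row 1; 4 bumps 6 from row 2; 6 starts row 3. P = [[1, 2, 3], [4], [6]].
Insert 7: appended to row 1. P = [[1, 2, 3, 7], [4], [6]].
Insert 8: appended to row 1. P = [[1, 2, 3, 7, 8], [4], [6]].
Insert 5: 5 bumps 7 from row 1; 7 appends to row 2. P = [[1, 2, 3, 5, 8], [4, 7], [6]].

So P = [[1, 2, 3, 5, 8], [4, 7], [6]], Q = [[1, 2, 3, 6, 7], [4, 8], [5]].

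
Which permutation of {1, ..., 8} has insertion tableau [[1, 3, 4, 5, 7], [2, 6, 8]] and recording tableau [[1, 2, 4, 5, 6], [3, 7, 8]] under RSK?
2 3 1 4 6 8 5 7

Reverse the RSK construction: for i from n down to 1, find the cell of Q containing i, remove the entry at that cell from P, and reverse-bump it up through P; the value ejected from row 1 is w(i).

Step i=8: Q has 8 at row 2, column 3; remove 8 from row 2 of P and reverse-bump: 8 enters row 1 and ejects 7. So w(8) = 7. P is now [[1, 3, 4, 5, 8], [2, 6]].
Step i=7: Q has 7 at row 2, column 2; remove 6 from row 2 of P and reverse-bump: 6 enters row 1 and ejects 5. So w(7) = 5. P is now [[1, 3, 4, 6, 8], [2]].
Step i=6: Q has 6 at row 1, column 5; remove that cell from P, ejecting 8. So w(6) = 8. P is now [[1, 3, 4, 6], [2]].
Step i=5: Q has 5 at row 1, column 4; remove that cell from P, ejecting 6. So w(5) = 6. P is now [[1, 3, 4], [2]].
Step i=4: Q has 4 at row 1, column 3; remove that cell from P, ejecting 4. So w(4) = 4. P is now [[1, 3], [2]].
Step i=3: Q has 3 at row 2, column 1; remove 2 from row 2 of P and reverse-bump: 2 enters row 1 and ejects 1. So w(3) = 1. P is now [[2, 3]].
Step i=2: Q has 2 at row 1, column 2; remove that cell from P, ejecting 3. So w(2) = 3. P is now [[2]].
Step i=1: Q has 1 at row 1, column 1; remove that cell from P, ejecting 2. So w(1) = 2. P is now [].

So w = 2 3 1 4 6 8 5 7.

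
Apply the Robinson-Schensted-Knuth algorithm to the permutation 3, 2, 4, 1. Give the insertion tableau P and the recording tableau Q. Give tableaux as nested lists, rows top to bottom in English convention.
P = [[1, 4], [2], [3]], Q = [[1, 3], [2], [4]]

Insert each entry of the permutation into P by Schensted row insertion, recording in Q the position of each new cell.

Insert 3: appended to row 1. P = [[3]].
Insert 2: 2 bumps 3 from row 1; 3 starts row 2. P = [[2], [3]].
Insert 4: appended to row 1. P = [[2, 4], [3]].
Insert 1: 1 bumps 2 from row 1; 2 bumps 3 from row 2; 3 starts row 3. P = [[1, 4], [2], [3]].

So P = [[1, 4], [2], [3]], Q = [[1, 3], [2], [4]].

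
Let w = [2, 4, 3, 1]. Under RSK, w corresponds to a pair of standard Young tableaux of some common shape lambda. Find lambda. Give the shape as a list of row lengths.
[2, 1, 1]

Row-insert each entry into an empty tableau.

After inserting 2: P = [[2]].
After inserting 4: P = [[2, 4]].
After inserting 3: P = [[2, 3], [4]].
After inserting 1: P = [[1, 3], [2], [4]].

The final insertion tableau P = [[1, 3], [2], [4]] has shape [2, 1, 1].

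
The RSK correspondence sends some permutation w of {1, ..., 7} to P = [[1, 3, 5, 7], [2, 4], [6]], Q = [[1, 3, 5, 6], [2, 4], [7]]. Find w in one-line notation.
2 1 6 4 5 7 3

Reverse the RSK construction: for i from n down to 1, find the cell of Q containing i, remove the entry at that cell from P, and reverse-bump it up through P; the value ejected from row 1 is w(i).

Step i=7: Q has 7 at row 3, column 1; remove 6 from row 3 of P and reverse-bump: 6 enters row 2 and ejects 4; 4 enters row 1 and ejects 3. So w(7) = 3. P is now [[1, 4, 5, 7], [2, 6]].
Step i=6: Q has 6 at row 1, column 4; remove that cell from P, ejecting 7. So w(6) = 7. P is now [[1, 4, 5], [2, 6]].
Step i=5: Q has 5 at row 1, column 3; remove that cell from P, ejecting 5. So w(5) = 5. P is now [[1, 4], [2, 6]].
Step i=4: Q has 4 at row 2, column 2; remove 6 from row 2 of P and reverse-bump: 6 enters row 1 and ejects 4. So w(4) = 4. P is now [[1, 6], [2]].
Step i=3: Q has 3 at row 1, column 2; remove that cell from P, ejecting 6. So w(3) = 6. P is now [[1], [2]].
Step i=2: Q has 2 at row 2, column 1; remove 2 from row 2 of P and reverse-bump: 2 enters row 1 and ejects 1. So w(2) = 1. P is now [[2]].
Step i=1: Q has 1 at row 1, column 1; remove that cell from P, ejecting 2. So w(1) = 2. P is now [].

So w = 2 1 6 4 5 7 3.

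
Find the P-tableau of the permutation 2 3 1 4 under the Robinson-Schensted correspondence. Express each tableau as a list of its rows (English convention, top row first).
P = [[1, 3, 4], [2]]

Insert 2: appended to row 1. P = [[2]].
Insert 3: appended to row 1. P = [[2, 3]].
Insert 1: 1 bumps 2 from row 1; 2 starts row 2. P = [[1, 3], [2]].
Insert 4: appended to row 1. P = [[1, 3, 4], [2]].

So P = [[1, 3, 4], [2]].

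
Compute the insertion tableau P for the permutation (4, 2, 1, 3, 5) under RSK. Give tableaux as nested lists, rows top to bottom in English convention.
Insert 4: appended to row 1. P = [[4]].
Insert 2: 2 bumps 4 from row 1; 4 starts row 2. P = [[2], [4]].
Insert 1: 1 bumps 2 from row 1; 2 bumps 4 from row 2; 4 starts row 3. P = [[1], [2], [4]].
Insert 3: appended to row 1. P = [[1, 3], [2], [4]].
Insert 5: appended to row 1. P = [[1, 3, 5], [2], [4]].

So P = [[1, 3, 5], [2], [4]].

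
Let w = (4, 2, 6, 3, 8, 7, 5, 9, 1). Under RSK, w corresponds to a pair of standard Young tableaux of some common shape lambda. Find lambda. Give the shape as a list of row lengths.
[4, 3, 1, 1]

Row-insert each entry into an empty tableau.

After inserting 4: P = [[4]].
After inserting 2: P = [[2], [4]].
After inserting 6: P = [[2, 6], [4]].
After inserting 3: P = [[2, 3], [4, 6]].
After inserting 8: P = [[2, 3, 8], [4, 6]].
After inserting 7: P = [[2, 3, 7], [4, 6, 8]].
After inserting 5: P = [[2, 3, 5], [4, 6, 7], [8]].
After inserting 9: P = [[2, 3, 5, 9], [4, 6, 7], [8]].
After inserting 1: P = [[1, 3, 5, 9], [2, 6, 7], [4], [8]].

The final insertion tableau P = [[1, 3, 5, 9], [2, 6, 7], [4], [8]] has shape [4, 3, 1, 1].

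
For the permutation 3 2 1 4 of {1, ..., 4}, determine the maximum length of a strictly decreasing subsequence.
3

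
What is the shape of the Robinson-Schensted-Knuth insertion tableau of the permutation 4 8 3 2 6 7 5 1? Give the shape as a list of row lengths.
Row-insert each entry into an empty tableau.

After inserting 4: P = [[4]].
After inserting 8: P = [[4, 8]].
After inserting 3: P = [[3, 8], [4]].
After inserting 2: P = [[2, 8], [3], [4]].
After inserting 6: P = [[2, 6], [3, 8], [4]].
After inserting 7: P = [[2, 6, 7], [3, 8], [4]].
After inserting 5: P = [[2, 5, 7], [3, 6], [4, 8]].
After inserting 1: P = [[1, 5, 7], [2, 6], [3, 8], [4]].

The final insertion tableau P = [[1, 5, 7], [2, 6], [3, 8], [4]] has shape [3, 2, 2, 1].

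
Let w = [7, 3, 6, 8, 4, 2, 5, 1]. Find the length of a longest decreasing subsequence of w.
5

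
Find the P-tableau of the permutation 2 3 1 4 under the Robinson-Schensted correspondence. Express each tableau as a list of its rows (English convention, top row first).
After inserting 2: P = [[2]].
After inserting 3: P = [[2, 3]].
After inserting 1: P = [[1, 3], [2]].
After inserting 4: P = [[1, 3, 4], [2]].

So P = [[1, 3, 4], [2]].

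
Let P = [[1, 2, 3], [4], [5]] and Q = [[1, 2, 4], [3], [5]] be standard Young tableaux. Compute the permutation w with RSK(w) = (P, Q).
Reverse RSK: for i = n, n-1, ..., 1, locate i in Q, remove the corresponding corner cell from P, and reverse-bump its entry up through P; the value ejected from row 1 is w(i).

So w = 1 5 2 4 3.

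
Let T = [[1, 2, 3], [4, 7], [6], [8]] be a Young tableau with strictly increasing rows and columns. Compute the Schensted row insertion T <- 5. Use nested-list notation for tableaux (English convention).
5 is larger than every entry of row 1, so it is appended to row 1. The new tableau is [[1, 2, 3, 5], [4, 7], [6], [8]].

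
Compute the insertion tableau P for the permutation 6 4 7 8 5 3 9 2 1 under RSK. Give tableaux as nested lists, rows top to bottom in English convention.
P = [[1, 5, 8, 9], [2, 7], [3], [4], [6]]

Insert 6: appended to row 1. P = [[6]].
Insert 4: 4 bumps 6 from row 1; 6 starts row 2. P = [[4], [6]].
Insert 7: appended to row 1. P = [[4, 7], [6]].
Insert 8: appended to row 1. P = [[4, 7, 8], [6]].
Insert 5: 5 bumps 7 from row 1; 7 appends to row 2. P = [[4, 5, 8], [6, 7]].
Insert 3: 3 bumps 4 from row 1; 4 bumps 6 from row 2; 6 starts row 3. P = [[3, 5, 8], [4, 7], [6]].
Insert 9: appended to row 1. P = [[3, 5, 8, 9], [4, 7], [6]].
Insert 2: 2 bumps 3 from row 1; 3 bumps 4 from row 2; 4 bumps 6 from row 3; 6 starts row 4. P = [[2, 5, 8, 9], [3, 7], [4], [6]].
Insert 1: 1 bumps 2 from row 1; 2 bumps 3 from row 2; 3 bumps 4 from row 3; 4 bumps 6 from row 4; 6 starts row 5. P = [[1, 5, 8, 9], [2, 7], [3], [4], [6]].

So P = [[1, 5, 8, 9], [2, 7], [3], [4], [6]].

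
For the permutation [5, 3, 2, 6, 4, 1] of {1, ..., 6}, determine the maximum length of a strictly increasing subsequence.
2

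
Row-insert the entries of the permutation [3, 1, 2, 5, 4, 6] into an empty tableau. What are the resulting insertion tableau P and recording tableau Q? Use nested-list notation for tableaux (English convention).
Insert each entry of the permutation into P by Schensted row insertion, recording in Q the position of each new cell.

Insert 3: appended to row 1. P = [[3]], Q = [[1]].
Insert 1: 1 bumps 3 from row 1; 3 starts row 2. P = [[1], [3]], Q = [[1], [2]].
Insert 2: appended to row 1. P = [[1, 2], [3]], Q = [[1, 3], [2]].
Insert 5: appended to row 1. P = [[1, 2, 5], [3]], Q = [[1, 3, 4], [2]].
Insert 4: 4 bumps 5 from row 1; 5 appends to row 2. P = [[1, 2, 4], [3, 5]], Q = [[1, 3, 4], [2, 5]].
Insert 6: appended to row 1. P = [[1, 2, 4, 6], [3, 5]], Q = [[1, 3, 4, 6], [2, 5]].

So P = [[1, 2, 4, 6], [3, 5]], Q = [[1, 3, 4, 6], [2, 5]].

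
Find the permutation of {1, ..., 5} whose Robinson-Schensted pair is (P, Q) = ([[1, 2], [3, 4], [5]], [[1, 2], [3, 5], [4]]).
3 5 4 1 2

Reverse the RSK construction: for i from n down to 1, find the cell of Q containing i, remove the entry at that cell from P, and reverse-bump it up through P; the value ejected from row 1 is w(i).

Step i=5: Q has 5 at row 2, column 2; remove 4 from row 2 of P and reverse-bump: 4 enters row 1 and ejects 2. So w(5) = 2. P is now [[1, 4], [3], [5]].
Step i=4: Q has 4 at row 3, column 1; remove 5 from row 3 of P and reverse-bump: 5 enters row 2 and ejects 3; 3 enters row 1 and ejects 1. So w(4) = 1. P is now [[3, 4], [5]].
Step i=3: Q has 3 at row 2, column 1; remove 5 from row 2 of P and reverse-bump: 5 enters row 1 and ejects 4. So w(3) = 4. P is now [[3, 5]].
Step i=2: Q has 2 at row 1, column 2; remove that cell from P, ejecting 5. So w(2) = 5. P is now [[3]].
Step i=1: Q has 1 at row 1, column 1; remove that cell from P, ejecting 3. So w(1) = 3. P is now [].

So w = 3 5 4 1 2.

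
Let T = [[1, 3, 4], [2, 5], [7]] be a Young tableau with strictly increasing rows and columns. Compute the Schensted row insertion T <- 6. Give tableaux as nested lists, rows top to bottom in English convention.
[[1, 3, 4, 6], [2, 5], [7]]

6 is larger than every entry of row 1, so it is appended to row 1. The new tableau is [[1, 3, 4, 6], [2, 5], [7]].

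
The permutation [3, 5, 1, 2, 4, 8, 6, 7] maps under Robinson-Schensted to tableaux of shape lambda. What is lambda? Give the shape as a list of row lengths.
[5, 3]

Row-insert each entry into an empty tableau.

After inserting 3: P = [[3]].
After inserting 5: P = [[3, 5]].
After inserting 1: P = [[1, 5], [3]].
After inserting 2: P = [[1, 2], [3, 5]].
After inserting 4: P = [[1, 2, 4], [3, 5]].
After inserting 8: P = [[1, 2, 4, 8], [3, 5]].
After inserting 6: P = [[1, 2, 4, 6], [3, 5, 8]].
After inserting 7: P = [[1, 2, 4, 6, 7], [3, 5, 8]].

The final insertion tableau P = [[1, 2, 4, 6, 7], [3, 5, 8]] has shape [5, 3].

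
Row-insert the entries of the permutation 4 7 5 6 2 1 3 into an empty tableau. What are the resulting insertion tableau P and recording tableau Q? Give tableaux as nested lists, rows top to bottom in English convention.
Insert each entry of the permutation into P by Schensted row insertion, recording in Q the position of each new cell.

Insert 4: appended to row 1. P = [[4]].
Insert 7: appended to row 1. P = [[4, 7]].
Insert 5: 5 bumps 7 from row 1; 7 starts row 2. P = [[4, 5], [7]].
Insert 6: appended to row 1. P = [[4, 5, 6], [7]].
Insert 2: 2 bumps 4 from row 1; 4 bumps 7 from row 2; 7 starts row 3. P = [[2, 5, 6], [4], [7]].
Insert 1: 1 bumps 2 from row 1; 2 bumps 4 from row 2; 4 bumps 7 from row 3; 7 starts row 4. P = [[1, 5, 6], [2], [4], [7]].
Insert 3: 3 bumps 5 from row 1; 5 appends to row 2. P = [[1, 3, 6], [2, 5], [4], [7]].

So P = [[1, 3, 6], [2, 5], [4], [7]], Q = [[1, 2, 4], [3, 7], [5], [6]].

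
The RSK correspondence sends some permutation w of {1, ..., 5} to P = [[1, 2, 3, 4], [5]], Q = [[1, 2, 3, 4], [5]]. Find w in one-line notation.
Reverse the RSK construction: for i from n down to 1, find the cell of Q containing i, remove the entry at that cell from P, and reverse-bump it up through P; the value ejected from row 1 is w(i).

Step i=5: Q has 5 at row 2, column 1; remove 5 from row 2 of P and reverse-bump: 5 enters row 1 and ejects 4. So w(5) = 4. P is now [[1, 2, 3, 5]].
Step i=4: Q has 4 at row 1, column 4; remove that cell from P, ejecting 5. So w(4) = 5. P is now [[1, 2, 3]].
Step i=3: Q has 3 at row 1, column 3; remove that cell from P, ejecting 3. So w(3) = 3. P is now [[1, 2]].
Step i=2: Q has 2 at row 1, column 2; remove that cell from P, ejecting 2. So w(2) = 2. P is now [[1]].
Step i=1: Q has 1 at row 1, column 1; remove that cell from P, ejecting 1. So w(1) = 1. P is now [].

So w = 1 2 3 5 4.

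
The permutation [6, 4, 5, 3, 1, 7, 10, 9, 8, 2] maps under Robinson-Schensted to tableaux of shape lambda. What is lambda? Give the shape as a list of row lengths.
Row-insert each entry into an empty tableau.

After inserting 6: P = [[6]].
After inserting 4: P = [[4], [6]].
After inserting 5: P = [[4, 5], [6]].
After inserting 3: P = [[3, 5], [4], [6]].
After inserting 1: P = [[1, 5], [3], [4], [6]].
After inserting 7: P = [[1, 5, 7], [3], [4], [6]].
After inserting 10: P = [[1, 5, 7, 10], [3], [4], [6]].
After inserting 9: P = [[1, 5, 7, 9], [3, 10], [4], [6]].
After inserting 8: P = [[1, 5, 7, 8], [3, 9], [4, 10], [6]].
After inserting 2: P = [[1, 2, 7, 8], [3, 5], [4, 9], [6, 10]].

The final insertion tableau P = [[1, 2, 7, 8], [3, 5], [4, 9], [6, 10]] has shape [4, 2, 2, 2].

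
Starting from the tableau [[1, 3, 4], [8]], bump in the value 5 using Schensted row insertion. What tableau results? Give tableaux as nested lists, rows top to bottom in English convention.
[[1, 3, 4, 5], [8]]

5 is larger than every entry of row 1, so it is appended to row 1. The new tableau is [[1, 3, 4, 5], [8]].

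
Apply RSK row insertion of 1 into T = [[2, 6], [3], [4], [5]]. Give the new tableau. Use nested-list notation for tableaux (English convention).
In row 1, 1 replaces 2 (the leftmost entry greater than 1); 2 is bumped to row 2. In row 2, 2 replaces 3 (the leftmost entry greater than 2); 3 is bumped to row 3. In row 3, 3 replaces 4 (the leftmost entry greater than 3); 4 is bumped to row 4. In row 4, 4 replaces 5 (the leftmost entry greater than 4); 5 is bumped to row 5. 5 starts a new row 5. The new tableau is [[1, 6], [2], [3], [4], [5]].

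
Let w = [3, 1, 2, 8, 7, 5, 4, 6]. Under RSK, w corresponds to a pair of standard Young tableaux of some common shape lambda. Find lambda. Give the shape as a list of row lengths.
[4, 2, 1, 1]

Row-insert each entry into an empty tableau.

After inserting 3: P = [[3]].
After inserting 1: P = [[1], [3]].
After inserting 2: P = [[1, 2], [3]].
After inserting 8: P = [[1, 2, 8], [3]].
After inserting 7: P = [[1, 2, 7], [3, 8]].
After inserting 5: P = [[1, 2, 5], [3, 7], [8]].
After inserting 4: P = [[1, 2, 4], [3, 5], [7], [8]].
After inserting 6: P = [[1, 2, 4, 6], [3, 5], [7], [8]].

The final insertion tableau P = [[1, 2, 4, 6], [3, 5], [7], [8]] has shape [4, 2, 1, 1].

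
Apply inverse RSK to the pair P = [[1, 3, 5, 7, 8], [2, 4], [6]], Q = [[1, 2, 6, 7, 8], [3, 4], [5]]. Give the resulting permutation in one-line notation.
Reverse the RSK construction: for i from n down to 1, find the cell of Q containing i, remove the entry at that cell from P, and reverse-bump it up through P; the value ejected from row 1 is w(i).

Step i=8: Q has 8 at row 1, column 5; remove that cell from P, ejecting 8. So w(8) = 8. P is now [[1, 3, 5, 7], [2, 4], [6]].
Step i=7: Q has 7 at row 1, column 4; remove that cell from P, ejecting 7. So w(7) = 7. P is now [[1, 3, 5], [2, 4], [6]].
Step i=6: Q has 6 at row 1, column 3; remove that cell from P, ejecting 5. So w(6) = 5. P is now [[1, 3], [2, 4], [6]].
Step i=5: Q has 5 at row 3, column 1; remove 6 from row 3 of P and reverse-bump: 6 enters row 2 and ejects 4; 4 enters row 1 and ejects 3. So w(5) = 3. P is now [[1, 4], [2, 6]].
Step i=4: Q has 4 at row 2, column 2; remove 6 from row 2 of P and reverse-bump: 6 enters row 1 and ejects 4. So w(4) = 4. P is now [[1, 6], [2]].
Step i=3: Q has 3 at row 2, column 1; remove 2 from row 2 of P and reverse-bump: 2 enters row 1 and ejects 1. So w(3) = 1. P is now [[2, 6]].
Step i=2: Q has 2 at row 1, column 2; remove that cell from P, ejecting 6. So w(2) = 6. P is now [[2]].
Step i=1: Q has 1 at row 1, column 1; remove that cell from P, ejecting 2. So w(1) = 2. P is now [].

So w = 2 6 1 4 3 5 7 8.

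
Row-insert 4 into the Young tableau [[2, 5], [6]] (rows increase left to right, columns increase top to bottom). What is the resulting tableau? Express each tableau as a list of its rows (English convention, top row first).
In row 1, 4 replaces 5 (the leftmost entry greater than 4); 5 is bumped to row 2. In row 2, 5 replaces 6 (the leftmost entry greater than 5); 6 is bumped to row 3. 6 starts a new row 3. The new tableau is [[2, 4], [5], [6]].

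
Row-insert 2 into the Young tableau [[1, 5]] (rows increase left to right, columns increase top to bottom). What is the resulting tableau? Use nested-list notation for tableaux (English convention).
In row 1, 2 replaces 5 (the leftmost entry greater than 2); 5 is bumped to row 2. 5 starts a new row 2. The new tableau is [[1, 2], [5]].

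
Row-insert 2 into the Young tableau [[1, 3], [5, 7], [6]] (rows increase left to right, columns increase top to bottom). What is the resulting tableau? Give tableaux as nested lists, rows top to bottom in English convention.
[[1, 2], [3, 7], [5], [6]]

In row 1, 2 replaces 3 (the leftmost entry greater than 2); 3 is bumped to row 2. In row 2, 3 replaces 5 (the leftmost entry greater than 3); 5 is bumped to row 3. In row 3, 5 replaces 6 (the leftmost entry greater than 5); 6 is bumped to row 4. 6 starts a new row 4. The new tableau is [[1, 2], [3, 7], [5], [6]].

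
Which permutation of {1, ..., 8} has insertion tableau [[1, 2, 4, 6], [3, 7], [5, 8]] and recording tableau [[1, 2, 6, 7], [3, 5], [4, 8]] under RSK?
5 8 3 1 2 4 7 6

Reverse RSK: for i = n, n-1, ..., 1, locate i in Q, remove the corresponding corner cell from P, and reverse-bump its entry up through P; the value ejected from row 1 is w(i).

So w = 5 8 3 1 2 4 7 6.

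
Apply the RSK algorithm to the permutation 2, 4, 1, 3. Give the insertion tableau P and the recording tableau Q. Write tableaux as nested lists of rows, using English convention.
P = [[1, 3], [2, 4]], Q = [[1, 2], [3, 4]]

Insert each entry of the permutation into P by Schensted row insertion, recording in Q the position of each new cell.

After inserting 2: P = [[2]].
After inserting 4: P = [[2, 4]].
After inserting 1: P = [[1, 4], [2]].
After inserting 3: P = [[1, 3], [2, 4]].

So P = [[1, 3], [2, 4]], Q = [[1, 2], [3, 4]].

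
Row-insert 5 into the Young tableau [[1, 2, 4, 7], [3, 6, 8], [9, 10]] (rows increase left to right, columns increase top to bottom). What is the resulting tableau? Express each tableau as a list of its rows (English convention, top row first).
[[1, 2, 4, 5], [3, 6, 7], [8, 10], [9]]

In row 1, 5 replaces 7 (the leftmost entry greater than 5); 7 is bumped to row 2. In row 2, 7 replaces 8 (the leftmost entry greater than 7); 8 is bumped to row 3. In row 3, 8 replaces 9 (the leftmost entry greater than 8); 9 is bumped to row 4. 9 starts a new row 4. The new tableau is [[1, 2, 4, 5], [3, 6, 7], [8, 10], [9]].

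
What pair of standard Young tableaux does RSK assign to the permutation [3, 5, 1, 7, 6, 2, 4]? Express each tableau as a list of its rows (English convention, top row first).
Insert each entry of the permutation into P by Schensted row insertion, recording in Q the position of each new cell.

Insert 3: appended to row 1. P = [[3]].
Insert 5: appended to row 1. P = [[3, 5]].
Insert 1: 1 bumps 3 from row 1; 3 starts row 2. P = [[1, 5], [3]].
Insert 7: appended to row 1. P = [[1, 5, 7], [3]].
Insert 6: 6 bumps 7 from row 1; 7 appends to row 2. P = [[1, 5, 6], [3, 7]].
Insert 2: 2 bumps 5 from row 1; 5 bumps 7 from row 2; 7 starts row 3. P = [[1, 2, 6], [3, 5], [7]].
Insert 4: 4 bumps 6 from row 1; 6 appends to row 2. P = [[1, 2, 4], [3, 5, 6], [7]].

So P = [[1, 2, 4], [3, 5, 6], [7]], Q = [[1, 2, 4], [3, 5, 7], [6]].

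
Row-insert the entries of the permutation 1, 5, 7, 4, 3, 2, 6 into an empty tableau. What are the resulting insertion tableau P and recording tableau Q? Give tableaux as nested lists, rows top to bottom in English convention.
Insert each entry of the permutation into P by Schensted row insertion, recording in Q the position of each new cell.

After inserting 1: P = [[1]].
After inserting 5: P = [[1, 5]].
After inserting 7: P = [[1, 5, 7]].
After inserting 4: P = [[1, 4, 7], [5]].
After inserting 3: P = [[1, 3, 7], [4], [5]].
After inserting 2: P = [[1, 2, 7], [3], [4], [5]].
After inserting 6: P = [[1, 2, 6], [3, 7], [4], [5]].

So P = [[1, 2, 6], [3, 7], [4], [5]], Q = [[1, 2, 3], [4, 7], [5], [6]].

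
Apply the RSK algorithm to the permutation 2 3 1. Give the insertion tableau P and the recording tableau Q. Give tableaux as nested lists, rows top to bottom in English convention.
P = [[1, 3], [2]], Q = [[1, 2], [3]]

Insert each entry of the permutation into P by Schensted row insertion, recording in Q the position of each new cell.

After inserting 2: P = [[2]].
After inserting 3: P = [[2, 3]].
After inserting 1: P = [[1, 3], [2]].

So P = [[1, 3], [2]], Q = [[1, 2], [3]].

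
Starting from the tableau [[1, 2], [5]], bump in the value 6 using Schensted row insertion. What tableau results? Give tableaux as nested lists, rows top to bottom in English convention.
6 is larger than every entry of row 1, so it is appended to row 1. The new tableau is [[1, 2, 6], [5]].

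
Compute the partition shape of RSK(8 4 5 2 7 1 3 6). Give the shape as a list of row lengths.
[3, 3, 1, 1]

RSK row insertion gives P = [[1, 3, 6], [2, 5, 7], [4], [8]], which has shape [3, 3, 1, 1].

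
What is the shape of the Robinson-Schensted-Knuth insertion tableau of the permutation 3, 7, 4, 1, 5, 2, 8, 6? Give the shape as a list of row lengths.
[4, 3, 1]

Row-insert each entry into an empty tableau.

After inserting 3: P = [[3]].
After inserting 7: P = [[3, 7]].
After inserting 4: P = [[3, 4], [7]].
After inserting 1: P = [[1, 4], [3], [7]].
After inserting 5: P = [[1, 4, 5], [3], [7]].
After inserting 2: P = [[1, 2, 5], [3, 4], [7]].
After inserting 8: P = [[1, 2, 5, 8], [3, 4], [7]].
After inserting 6: P = [[1, 2, 5, 6], [3, 4, 8], [7]].

The final insertion tableau P = [[1, 2, 5, 6], [3, 4, 8], [7]] has shape [4, 3, 1].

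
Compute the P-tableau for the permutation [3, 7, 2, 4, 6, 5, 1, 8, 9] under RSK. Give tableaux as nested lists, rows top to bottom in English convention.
Insert 3: appended to row 1. P = [[3]].
Insert 7: appended to row 1. P = [[3, 7]].
Insert 2: 2 bumps 3 from row 1; 3 starts row 2. P = [[2, 7], [3]].
Insert 4: 4 bumps 7 from row 1; 7 appends to row 2. P = [[2, 4], [3, 7]].
Insert 6: appended to row 1. P = [[2, 4, 6], [3, 7]].
Insert 5: 5 bumps 6 from row 1; 6 bumps 7 from row 2; 7 starts row 3. P = [[2, 4, 5], [3, 6], [7]].
Insert 1: 1 bumps 2 from row 1; 2 bumps 3 from row 2; 3 bumps 7 from row 3; 7 starts row 4. P = [[1, 4, 5], [2, 6], [3], [7]].
Insert 8: appended to row 1. P = [[1, 4, 5, 8], [2, 6], [3], [7]].
Insert 9: appended to row 1. P = [[1, 4, 5, 8, 9], [2, 6], [3], [7]].

So P = [[1, 4, 5, 8, 9], [2, 6], [3], [7]].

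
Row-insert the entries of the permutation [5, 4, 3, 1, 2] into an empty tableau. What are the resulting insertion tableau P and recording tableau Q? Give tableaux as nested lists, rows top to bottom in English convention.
P = [[1, 2], [3], [4], [5]], Q = [[1, 5], [2], [3], [4]]

Insert each entry of the permutation into P by Schensted row insertion, recording in Q the position of each new cell.

Insert 5: appended to row 1. P = [[5]], Q = [[1]].
Insert 4: 4 bumps 5 from row 1; 5 starts row 2. P = [[4], [5]], Q = [[1], [2]].
Insert 3: 3 bumps 4 from row 1; 4 bumps 5 from row 2; 5 starts row 3. P = [[3], [4], [5]], Q = [[1], [2], [3]].
Insert 1: 1 bumps 3 from row 1; 3 bumps 4 from row 2; 4 bumps 5 from row 3; 5 starts row 4. P = [[1], [3], [4], [5]], Q = [[1], [2], [3], [4]].
Insert 2: appended to row 1. P = [[1, 2], [3], [4], [5]], Q = [[1, 5], [2], [3], [4]].

So P = [[1, 2], [3], [4], [5]], Q = [[1, 5], [2], [3], [4]].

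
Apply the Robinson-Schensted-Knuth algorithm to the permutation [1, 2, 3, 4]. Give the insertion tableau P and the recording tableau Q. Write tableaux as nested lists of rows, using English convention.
Insert each entry of the permutation into P by Schensted row insertion, recording in Q the position of each new cell.

After inserting 1: P = [[1]].
After inserting 2: P = [[1, 2]].
After inserting 3: P = [[1, 2, 3]].
After inserting 4: P = [[1, 2, 3, 4]].

So P = [[1, 2, 3, 4]], Q = [[1, 2, 3, 4]].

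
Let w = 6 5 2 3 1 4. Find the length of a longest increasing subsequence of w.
3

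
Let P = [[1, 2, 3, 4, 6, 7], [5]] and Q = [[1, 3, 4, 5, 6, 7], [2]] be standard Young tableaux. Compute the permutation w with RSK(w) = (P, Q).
Reverse RSK: for i = n, n-1, ..., 1, locate i in Q, remove the corresponding corner cell from P, and reverse-bump its entry up through P; the value ejected from row 1 is w(i).

So w = 5 1 2 3 4 6 7.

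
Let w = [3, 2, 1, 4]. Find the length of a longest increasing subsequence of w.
2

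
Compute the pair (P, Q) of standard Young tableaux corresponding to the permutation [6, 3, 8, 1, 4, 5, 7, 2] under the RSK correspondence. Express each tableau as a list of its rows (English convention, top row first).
P = [[1, 2, 5, 7], [3, 4], [6, 8]], Q = [[1, 3, 6, 7], [2, 5], [4, 8]]

Insert each entry of the permutation into P by Schensted row insertion, recording in Q the position of each new cell.

Insert 6: appended to row 1. P = [[6]], Q = [[1]].
Insert 3: 3 bumps 6 from row 1; 6 starts row 2. P = [[3], [6]], Q = [[1], [2]].
Insert 8: appended to row 1. P = [[3, 8], [6]], Q = [[1, 3], [2]].
Insert 1: 1 bumps 3 from row 1; 3 bumps 6 from row 2; 6 starts row 3. P = [[1, 8], [3], [6]], Q = [[1, 3], [2], [4]].
Insert 4: 4 bumps 8 from row 1; 8 appends to row 2. P = [[1, 4], [3, 8], [6]], Q = [[1, 3], [2, 5], [4]].
Insert 5: appended to row 1. P = [[1, 4, 5], [3, 8], [6]], Q = [[1, 3, 6], [2, 5], [4]].
Insert 7: appended to row 1. P = [[1, 4, 5, 7], [3, 8], [6]], Q = [[1, 3, 6, 7], [2, 5], [4]].
Insert 2: 2 bumps 4 from row 1; 4 bumps 8 from row 2; 8 appends to row 3. P = [[1, 2, 5, 7], [3, 4], [6, 8]], Q = [[1, 3, 6, 7], [2, 5], [4, 8]].

So P = [[1, 2, 5, 7], [3, 4], [6, 8]], Q = [[1, 3, 6, 7], [2, 5], [4, 8]].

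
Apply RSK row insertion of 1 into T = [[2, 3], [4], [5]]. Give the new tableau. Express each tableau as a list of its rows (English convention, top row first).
[[1, 3], [2], [4], [5]]

In row 1, 1 replaces 2 (the leftmost entry greater than 1); 2 is bumped to row 2. In row 2, 2 replaces 4 (the leftmost entry greater than 2); 4 is bumped to row 3. In row 3, 4 replaces 5 (the leftmost entry greater than 4); 5 is bumped to row 4. 5 starts a new row 4. The new tableau is [[1, 3], [2], [4], [5]].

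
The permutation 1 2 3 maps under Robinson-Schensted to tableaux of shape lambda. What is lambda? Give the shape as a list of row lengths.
RSK row insertion gives P = [[1, 2, 3]], which has shape [3].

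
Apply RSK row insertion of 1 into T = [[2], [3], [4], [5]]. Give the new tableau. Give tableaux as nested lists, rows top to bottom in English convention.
[[1], [2], [3], [4], [5]]

In row 1, 1 replaces 2 (the leftmost entry greater than 1); 2 is bumped to row 2. In row 2, 2 replaces 3 (the leftmost entry greater than 2); 3 is bumped to row 3. In row 3, 3 replaces 4 (the leftmost entry greater than 3); 4 is bumped to row 4. In row 4, 4 replaces 5 (the leftmost entry greater than 4); 5 is bumped to row 5. 5 starts a new row 5. The new tableau is [[1], [2], [3], [4], [5]].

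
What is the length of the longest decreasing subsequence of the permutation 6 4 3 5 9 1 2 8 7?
4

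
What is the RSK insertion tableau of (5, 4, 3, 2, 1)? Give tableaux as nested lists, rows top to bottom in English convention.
After inserting 5: P = [[5]].
After inserting 4: P = [[4], [5]].
After inserting 3: P = [[3], [4], [5]].
After inserting 2: P = [[2], [3], [4], [5]].
After inserting 1: P = [[1], [2], [3], [4], [5]].

So P = [[1], [2], [3], [4], [5]].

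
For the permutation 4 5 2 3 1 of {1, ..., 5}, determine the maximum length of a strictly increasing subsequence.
2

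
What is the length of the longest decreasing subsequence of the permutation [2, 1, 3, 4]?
2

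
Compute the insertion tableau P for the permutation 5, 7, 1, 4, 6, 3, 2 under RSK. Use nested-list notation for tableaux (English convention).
Insert 5: appended to row 1. P = [[5]].
Insert 7: appended to row 1. P = [[5, 7]].
Insert 1: 1 bumps 5 from row 1; 5 starts row 2. P = [[1, 7], [5]].
Insert 4: 4 bumps 7 from row 1; 7 appends to row 2. P = [[1, 4], [5, 7]].
Insert 6: appended to row 1. P = [[1, 4, 6], [5, 7]].
Insert 3: 3 bumps 4 from row 1; 4 bumps 5 from row 2; 5 starts row 3. P = [[1, 3, 6], [4, 7], [5]].
Insert 2: 2 bumps 3 from row 1; 3 bumps 4 from row 2; 4 bumps 5 from row 3; 5 starts row 4. P = [[1, 2, 6], [3, 7], [4], [5]].

So P = [[1, 2, 6], [3, 7], [4], [5]].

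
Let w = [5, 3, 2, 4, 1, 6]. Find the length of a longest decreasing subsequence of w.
4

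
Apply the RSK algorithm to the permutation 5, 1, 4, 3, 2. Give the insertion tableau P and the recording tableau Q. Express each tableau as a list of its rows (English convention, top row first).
Insert each entry of the permutation into P by Schensted row insertion, recording in Q the position of each new cell.

Insert 5: appended to row 1. P = [[5]].
Insert 1: 1 bumps 5 from row 1; 5 starts row 2. P = [[1], [5]].
Insert 4: appended to row 1. P = [[1, 4], [5]].
Insert 3: 3 bumps 4 from row 1; 4 bumps 5 from row 2; 5 starts row 3. P = [[1, 3], [4], [5]].
Insert 2: 2 bumps 3 from row 1; 3 bumps 4 from row 2; 4 bumps 5 from row 3; 5 starts row 4. P = [[1, 2], [3], [4], [5]].

So P = [[1, 2], [3], [4], [5]], Q = [[1, 3], [2], [4], [5]].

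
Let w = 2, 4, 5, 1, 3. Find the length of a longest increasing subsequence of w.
3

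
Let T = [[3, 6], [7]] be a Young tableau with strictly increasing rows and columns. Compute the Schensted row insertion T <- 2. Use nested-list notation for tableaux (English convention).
In row 1, 2 replaces 3 (the leftmost entry greater than 2); 3 is bumped to row 2. In row 2, 3 replaces 7 (the leftmost entry greater than 3); 7 is bumped to row 3. 7 starts a new row 3. The new tableau is [[2, 6], [3], [7]].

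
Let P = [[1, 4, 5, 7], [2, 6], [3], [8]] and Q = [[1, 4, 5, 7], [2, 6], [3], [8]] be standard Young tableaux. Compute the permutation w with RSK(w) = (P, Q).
8 3 2 4 6 5 7 1

Reverse RSK: for i = n, n-1, ..., 1, locate i in Q, remove the corresponding corner cell from P, and reverse-bump its entry up through P; the value ejected from row 1 is w(i).

So w = 8 3 2 4 6 5 7 1.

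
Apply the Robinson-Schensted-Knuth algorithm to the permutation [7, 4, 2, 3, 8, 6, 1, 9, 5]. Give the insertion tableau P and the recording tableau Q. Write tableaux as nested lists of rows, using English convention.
P = [[1, 3, 5, 9], [2, 6], [4, 8], [7]], Q = [[1, 4, 5, 8], [2, 6], [3, 9], [7]]

Insert each entry of the permutation into P by Schensted row insertion, recording in Q the position of each new cell.

Insert 7: appended to row 1. P = [[7]].
Insert 4: 4 bumps 7 from row 1; 7 starts row 2. P = [[4], [7]].
Insert 2: 2 bumps 4 from row 1; 4 bumps 7 from row 2; 7 starts row 3. P = [[2], [4], [7]].
Insert 3: appended to row 1. P = [[2, 3], [4], [7]].
Insert 8: appended to row 1. P = [[2, 3, 8], [4], [7]].
Insert 6: 6 bumps 8 from row 1; 8 appends to row 2. P = [[2, 3, 6], [4, 8], [7]].
Insert 1: 1 bumps 2 from row 1; 2 bumps 4 from row 2; 4 bumps 7 from row 3; 7 starts row 4. P = [[1, 3, 6], [2, 8], [4], [7]].
Insert 9: appended to row 1. P = [[1, 3, 6, 9], [2, 8], [4], [7]].
Insert 5: 5 bumps 6 from row 1; 6 bumps 8 from row 2; 8 appends to row 3. P = [[1, 3, 5, 9], [2, 6], [4, 8], [7]].

So P = [[1, 3, 5, 9], [2, 6], [4, 8], [7]], Q = [[1, 4, 5, 8], [2, 6], [3, 9], [7]].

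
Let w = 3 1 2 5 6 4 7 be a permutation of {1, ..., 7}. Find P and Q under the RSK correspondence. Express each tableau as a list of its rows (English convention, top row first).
Insert each entry of the permutation into P by Schensted row insertion, recording in Q the position of each new cell.

Insert 3: appended to row 1. P = [[3]].
Insert 1: 1 bumps 3 from row 1; 3 starts row 2. P = [[1], [3]].
Insert 2: appended to row 1. P = [[1, 2], [3]].
Insert 5: appended to row 1. P = [[1, 2, 5], [3]].
Insert 6: appended to row 1. P = [[1, 2, 5, 6], [3]].
Insert 4: 4 bumps 5 from row 1; 5 appends to row 2. P = [[1, 2, 4, 6], [3, 5]].
Insert 7: appended to row 1. P = [[1, 2, 4, 6, 7], [3, 5]].

So P = [[1, 2, 4, 6, 7], [3, 5]], Q = [[1, 3, 4, 5, 7], [2, 6]].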